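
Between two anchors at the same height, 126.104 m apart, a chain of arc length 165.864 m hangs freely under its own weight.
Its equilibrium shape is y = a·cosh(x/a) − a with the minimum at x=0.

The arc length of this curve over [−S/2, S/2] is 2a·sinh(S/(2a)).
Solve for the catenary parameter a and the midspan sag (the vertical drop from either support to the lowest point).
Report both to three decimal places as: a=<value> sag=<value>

a=47.870 sag=47.886

seed: a₀ = √(S³/(24(L−S))) = √(126.104³/(24·39.760)) = 45.842098
iter 1: u=1.375417  f(a)=+3.935e+00  f'(a)=-2.086e+00  a ← 45.842098 − (+3.935e+00/-2.086e+00) = 47.728579
iter 2: u=1.321053  f(a)=+2.559e-01  f'(a)=-1.822e+00  a ← 47.728579 − (+2.559e-01/-1.822e+00) = 47.869003
iter 3: u=1.317178  f(a)=+1.249e-03  f'(a)=-1.805e+00  a ← 47.869003 − (+1.249e-03/-1.805e+00) = 47.869695
iter 4: u=1.317159  f(a)=+3.008e-08  f'(a)=-1.805e+00  a ← 47.869695 − (+3.008e-08/-1.805e+00) = 47.869695
iter 5: u=1.317159  f(a)=+0.000e+00  f'(a)=-1.805e+00  a ← 47.869695 − (+0.000e+00/-1.805e+00) = 47.869695
converged: |Δa| < 1e-12 after 5 iterations
sag = a·(cosh(S/(2a)) − 1) = 47.869695·(cosh(1.317159) − 1) = 47.886372
T_max/T_min = cosh(S/(2a)) = 2.000348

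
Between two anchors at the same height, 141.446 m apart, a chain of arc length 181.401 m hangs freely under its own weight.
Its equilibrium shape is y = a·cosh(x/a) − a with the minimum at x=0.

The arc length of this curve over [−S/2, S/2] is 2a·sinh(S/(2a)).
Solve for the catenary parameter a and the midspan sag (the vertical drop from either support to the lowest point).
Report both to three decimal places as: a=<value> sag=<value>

seed: a₀ = √(S³/(24(L−S))) = √(141.446³/(24·39.955)) = 54.324385
iter 1: u=1.301865  f(a)=+3.526e+00  f'(a)=-1.736e+00  a ← 54.324385 − (+3.526e+00/-1.736e+00) = 56.355532
iter 2: u=1.254943  f(a)=+2.074e-01  f'(a)=-1.537e+00  a ← 56.355532 − (+2.074e-01/-1.537e+00) = 56.490452
iter 3: u=1.251946  f(a)=+8.167e-04  f'(a)=-1.525e+00  a ← 56.490452 − (+8.167e-04/-1.525e+00) = 56.490987
iter 4: u=1.251934  f(a)=+1.278e-08  f'(a)=-1.525e+00  a ← 56.490987 − (+1.278e-08/-1.525e+00) = 56.490987
iter 5: u=1.251934  f(a)=+0.000e+00  f'(a)=-1.525e+00  a ← 56.490987 − (+0.000e+00/-1.525e+00) = 56.490987
converged: |Δa| < 1e-12 after 5 iterations
sag = a·(cosh(S/(2a)) − 1) = 56.490987·(cosh(1.251934) − 1) = 50.363177
T_max/T_min = cosh(S/(2a)) = 1.891526

a=56.491 sag=50.363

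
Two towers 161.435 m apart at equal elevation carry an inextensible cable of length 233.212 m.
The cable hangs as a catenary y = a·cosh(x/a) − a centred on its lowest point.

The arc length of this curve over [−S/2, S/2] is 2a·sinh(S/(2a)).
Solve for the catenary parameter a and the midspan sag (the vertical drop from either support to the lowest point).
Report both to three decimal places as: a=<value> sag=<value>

a=52.427 sag=75.422

seed: a₀ = √(S³/(24(L−S))) = √(161.435³/(24·71.777)) = 49.419492
iter 1: u=1.633313  f(a)=+1.021e+01  f'(a)=-3.757e+00  a ← 49.419492 − (+1.021e+01/-3.757e+00) = 52.135585
iter 2: u=1.548223  f(a)=+9.017e-01  f'(a)=-3.120e+00  a ← 52.135585 − (+9.017e-01/-3.120e+00) = 52.424588
iter 3: u=1.539688  f(a)=+8.548e-03  f'(a)=-3.061e+00  a ← 52.424588 − (+8.548e-03/-3.061e+00) = 52.427380
iter 4: u=1.539606  f(a)=+7.841e-07  f'(a)=-3.061e+00  a ← 52.427380 − (+7.841e-07/-3.061e+00) = 52.427380
iter 5: u=1.539606  f(a)=+5.684e-14  f'(a)=-3.061e+00  a ← 52.427380 − (+5.684e-14/-3.061e+00) = 52.427380
converged: |Δa| < 1e-12 after 5 iterations
sag = a·(cosh(S/(2a)) − 1) = 52.427380·(cosh(1.539606) − 1) = 75.422491
T_max/T_min = cosh(S/(2a)) = 2.438609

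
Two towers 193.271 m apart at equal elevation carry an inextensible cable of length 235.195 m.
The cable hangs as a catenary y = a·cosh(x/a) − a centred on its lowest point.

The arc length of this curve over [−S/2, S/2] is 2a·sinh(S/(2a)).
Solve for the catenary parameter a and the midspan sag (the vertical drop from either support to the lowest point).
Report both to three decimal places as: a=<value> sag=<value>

a=87.335 sag=59.146

seed: a₀ = √(S³/(24(L−S))) = √(193.271³/(24·41.924)) = 84.705783
iter 1: u=1.140837  f(a)=+2.814e+00  f'(a)=-1.125e+00  a ← 84.705783 − (+2.814e+00/-1.125e+00) = 87.207748
iter 2: u=1.108107  f(a)=+1.295e-01  f'(a)=-1.023e+00  a ← 87.207748 − (+1.295e-01/-1.023e+00) = 87.334283
iter 3: u=1.106501  f(a)=+3.035e-04  f'(a)=-1.019e+00  a ← 87.334283 − (+3.035e-04/-1.019e+00) = 87.334581
iter 4: u=1.106498  f(a)=+1.676e-09  f'(a)=-1.019e+00  a ← 87.334581 − (+1.676e-09/-1.019e+00) = 87.334581
iter 5: u=1.106498  f(a)=+2.842e-14  f'(a)=-1.019e+00  a ← 87.334581 − (+2.842e-14/-1.019e+00) = 87.334581
converged: |Δa| < 1e-12 after 5 iterations
sag = a·(cosh(S/(2a)) − 1) = 87.334581·(cosh(1.106498) − 1) = 59.145797
T_max/T_min = cosh(S/(2a)) = 1.677232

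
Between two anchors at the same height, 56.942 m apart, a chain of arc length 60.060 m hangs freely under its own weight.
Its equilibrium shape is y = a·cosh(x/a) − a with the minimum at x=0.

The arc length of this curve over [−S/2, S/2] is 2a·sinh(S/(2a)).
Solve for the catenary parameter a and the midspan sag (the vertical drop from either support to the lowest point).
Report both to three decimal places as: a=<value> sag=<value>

seed: a₀ = √(S³/(24(L−S))) = √(56.942³/(24·3.118)) = 49.671285
iter 1: u=0.573188  f(a)=+5.162e-02  f'(a)=-1.297e-01  a ← 49.671285 − (+5.162e-02/-1.297e-01) = 50.069244
iter 2: u=0.568633  f(a)=+6.270e-04  f'(a)=-1.266e-01  a ← 50.069244 − (+6.270e-04/-1.266e-01) = 50.074196
iter 3: u=0.568576  f(a)=+9.501e-08  f'(a)=-1.265e-01  a ← 50.074196 − (+9.501e-08/-1.265e-01) = 50.074197
iter 4: u=0.568576  f(a)=-7.105e-15  f'(a)=-1.265e-01  a ← 50.074197 − (-7.105e-15/-1.265e-01) = 50.074197
converged: |Δa| < 1e-12 after 4 iterations
sag = a·(cosh(S/(2a)) − 1) = 50.074197·(cosh(0.568576) − 1) = 8.314382
T_max/T_min = cosh(S/(2a)) = 1.166041

a=50.074 sag=8.314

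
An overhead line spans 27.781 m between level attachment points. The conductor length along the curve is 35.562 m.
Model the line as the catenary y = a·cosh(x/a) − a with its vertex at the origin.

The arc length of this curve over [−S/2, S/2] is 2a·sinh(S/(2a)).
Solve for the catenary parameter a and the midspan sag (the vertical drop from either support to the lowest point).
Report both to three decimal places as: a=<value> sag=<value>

seed: a₀ = √(S³/(24(L−S))) = √(27.781³/(24·7.781)) = 10.715156
iter 1: u=1.296341  f(a)=+6.806e-01  f'(a)=-1.712e+00  a ← 10.715156 − (+6.806e-01/-1.712e+00) = 11.112803
iter 2: u=1.249955  f(a)=+3.972e-02  f'(a)=-1.517e+00  a ← 11.112803 − (+3.972e-02/-1.517e+00) = 11.138985
iter 3: u=1.247017  f(a)=+1.538e-04  f'(a)=-1.505e+00  a ← 11.138985 − (+1.538e-04/-1.505e+00) = 11.139088
iter 4: u=1.247005  f(a)=+2.328e-09  f'(a)=-1.505e+00  a ← 11.139088 − (+2.328e-09/-1.505e+00) = 11.139088
iter 5: u=1.247005  f(a)=+0.000e+00  f'(a)=-1.505e+00  a ← 11.139088 − (+0.000e+00/-1.505e+00) = 11.139088
converged: |Δa| < 1e-12 after 5 iterations
sag = a·(cosh(S/(2a)) − 1) = 11.139088·(cosh(1.247005) − 1) = 9.842886
T_max/T_min = cosh(S/(2a)) = 1.883635

a=11.139 sag=9.843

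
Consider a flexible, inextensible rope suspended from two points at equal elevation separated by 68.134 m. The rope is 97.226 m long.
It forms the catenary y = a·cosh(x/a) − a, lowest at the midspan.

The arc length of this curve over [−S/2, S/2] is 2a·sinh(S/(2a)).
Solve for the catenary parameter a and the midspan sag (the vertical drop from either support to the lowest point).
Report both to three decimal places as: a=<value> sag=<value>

a=22.532 sag=31.049

seed: a₀ = √(S³/(24(L−S))) = √(68.134³/(24·29.092)) = 21.284008
iter 1: u=1.600591  f(a)=+3.962e+00  f'(a)=-3.501e+00  a ← 21.284008 − (+3.962e+00/-3.501e+00) = 22.415638
iter 2: u=1.519787  f(a)=+3.379e-01  f'(a)=-2.927e+00  a ← 22.415638 − (+3.379e-01/-2.927e+00) = 22.531078
iter 3: u=1.512000  f(a)=+2.965e-03  f'(a)=-2.876e+00  a ← 22.531078 − (+2.965e-03/-2.876e+00) = 22.532109
iter 4: u=1.511931  f(a)=+2.326e-07  f'(a)=-2.876e+00  a ← 22.532109 − (+2.326e-07/-2.876e+00) = 22.532109
iter 5: u=1.511931  f(a)=+1.421e-14  f'(a)=-2.876e+00  a ← 22.532109 − (+1.421e-14/-2.876e+00) = 22.532109
converged: |Δa| < 1e-12 after 5 iterations
sag = a·(cosh(S/(2a)) − 1) = 22.532109·(cosh(1.511931) − 1) = 31.048855
T_max/T_min = cosh(S/(2a)) = 2.377983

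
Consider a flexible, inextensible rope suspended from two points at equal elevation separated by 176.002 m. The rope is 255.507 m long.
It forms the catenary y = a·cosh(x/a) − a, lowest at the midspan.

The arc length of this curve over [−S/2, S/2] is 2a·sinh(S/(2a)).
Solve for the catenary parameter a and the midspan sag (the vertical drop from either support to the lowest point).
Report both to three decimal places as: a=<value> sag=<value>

a=56.754 sag=83.038

seed: a₀ = √(S³/(24(L−S))) = √(176.002³/(24·79.505)) = 53.453182
iter 1: u=1.646319  f(a)=+1.150e+01  f'(a)=-3.863e+00  a ← 53.453182 − (+1.150e+01/-3.863e+00) = 56.429159
iter 2: u=1.559495  f(a)=+1.030e+00  f'(a)=-3.199e+00  a ← 56.429159 − (+1.030e+00/-3.199e+00) = 56.751090
iter 3: u=1.550649  f(a)=+1.006e-02  f'(a)=-3.137e+00  a ← 56.751090 − (+1.006e-02/-3.137e+00) = 56.754298
iter 4: u=1.550561  f(a)=+9.814e-07  f'(a)=-3.136e+00  a ← 56.754298 − (+9.814e-07/-3.136e+00) = 56.754298
iter 5: u=1.550561  f(a)=+2.842e-14  f'(a)=-3.136e+00  a ← 56.754298 − (+2.842e-14/-3.136e+00) = 56.754298
converged: |Δa| < 1e-12 after 5 iterations
sag = a·(cosh(S/(2a)) − 1) = 56.754298·(cosh(1.550561) − 1) = 83.038431
T_max/T_min = cosh(S/(2a)) = 2.463121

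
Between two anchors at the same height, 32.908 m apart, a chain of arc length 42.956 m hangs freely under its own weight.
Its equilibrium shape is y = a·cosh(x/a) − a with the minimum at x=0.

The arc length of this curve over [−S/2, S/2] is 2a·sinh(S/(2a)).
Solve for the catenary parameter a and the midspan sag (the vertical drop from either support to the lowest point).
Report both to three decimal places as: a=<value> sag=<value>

seed: a₀ = √(S³/(24(L−S))) = √(32.908³/(24·10.048)) = 12.156451
iter 1: u=1.353520  f(a)=+9.616e-01  f'(a)=-1.976e+00  a ← 12.156451 − (+9.616e-01/-1.976e+00) = 12.642971
iter 2: u=1.301435  f(a)=+6.074e-02  f'(a)=-1.734e+00  a ← 12.642971 − (+6.074e-02/-1.734e+00) = 12.678001
iter 3: u=1.297839  f(a)=+2.785e-04  f'(a)=-1.718e+00  a ← 12.678001 − (+2.785e-04/-1.718e+00) = 12.678163
iter 4: u=1.297822  f(a)=+5.914e-09  f'(a)=-1.718e+00  a ← 12.678163 − (+5.914e-09/-1.718e+00) = 12.678163
iter 5: u=1.297822  f(a)=+0.000e+00  f'(a)=-1.718e+00  a ← 12.678163 − (+0.000e+00/-1.718e+00) = 12.678163
converged: |Δa| < 1e-12 after 5 iterations
sag = a·(cosh(S/(2a)) − 1) = 12.678163·(cosh(1.297822) − 1) = 12.262573
T_max/T_min = cosh(S/(2a)) = 1.967220

a=12.678 sag=12.263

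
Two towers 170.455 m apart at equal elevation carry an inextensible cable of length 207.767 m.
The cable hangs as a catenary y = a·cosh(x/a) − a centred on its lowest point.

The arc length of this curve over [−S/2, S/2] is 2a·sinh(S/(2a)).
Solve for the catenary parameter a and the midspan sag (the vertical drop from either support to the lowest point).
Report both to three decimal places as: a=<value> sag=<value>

seed: a₀ = √(S³/(24(L−S))) = √(170.455³/(24·37.312)) = 74.367765
iter 1: u=1.146027  f(a)=+2.528e+00  f'(a)=-1.142e+00  a ← 74.367765 − (+2.528e+00/-1.142e+00) = 76.582500
iter 2: u=1.112885  f(a)=+1.173e-01  f'(a)=-1.038e+00  a ← 76.582500 − (+1.173e-01/-1.038e+00) = 76.695561
iter 3: u=1.111244  f(a)=+2.800e-04  f'(a)=-1.033e+00  a ← 76.695561 − (+2.800e-04/-1.033e+00) = 76.695832
iter 4: u=1.111240  f(a)=+1.602e-09  f'(a)=-1.033e+00  a ← 76.695832 − (+1.602e-09/-1.033e+00) = 76.695832
iter 5: u=1.111240  f(a)=+8.527e-14  f'(a)=-1.033e+00  a ← 76.695832 − (+8.527e-14/-1.033e+00) = 76.695832
converged: |Δa| < 1e-12 after 5 iterations
sag = a·(cosh(S/(2a)) − 1) = 76.695832·(cosh(1.111240) − 1) = 52.432136
T_max/T_min = cosh(S/(2a)) = 1.683637

a=76.696 sag=52.432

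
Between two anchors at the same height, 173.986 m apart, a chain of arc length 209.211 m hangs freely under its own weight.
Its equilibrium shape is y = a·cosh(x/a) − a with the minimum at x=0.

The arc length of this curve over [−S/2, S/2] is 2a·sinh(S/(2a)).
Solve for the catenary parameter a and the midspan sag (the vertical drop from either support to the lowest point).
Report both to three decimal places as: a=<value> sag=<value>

a=81.223 sag=51.214

seed: a₀ = √(S³/(24(L−S))) = √(173.986³/(24·35.225)) = 78.929678
iter 1: u=1.102158  f(a)=+2.202e+00  f'(a)=-1.006e+00  a ← 78.929678 − (+2.202e+00/-1.006e+00) = 81.119391
iter 2: u=1.072407  f(a)=+9.498e-02  f'(a)=-9.207e-01  a ← 81.119391 − (+9.498e-02/-9.207e-01) = 81.222544
iter 3: u=1.071045  f(a)=+1.943e-04  f'(a)=-9.170e-01  a ← 81.222544 − (+1.943e-04/-9.170e-01) = 81.222756
iter 4: u=1.071042  f(a)=+8.163e-10  f'(a)=-9.170e-01  a ← 81.222756 − (+8.163e-10/-9.170e-01) = 81.222756
iter 5: u=1.071042  f(a)=+2.842e-14  f'(a)=-9.170e-01  a ← 81.222756 − (+2.842e-14/-9.170e-01) = 81.222756
converged: |Δa| < 1e-12 after 5 iterations
sag = a·(cosh(S/(2a)) − 1) = 81.222756·(cosh(1.071042) − 1) = 51.213820
T_max/T_min = cosh(S/(2a)) = 1.630535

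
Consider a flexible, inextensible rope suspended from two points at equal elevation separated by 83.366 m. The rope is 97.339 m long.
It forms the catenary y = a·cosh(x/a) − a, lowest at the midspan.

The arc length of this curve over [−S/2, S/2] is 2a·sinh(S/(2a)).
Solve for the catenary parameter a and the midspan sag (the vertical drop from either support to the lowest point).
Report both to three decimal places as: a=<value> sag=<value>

seed: a₀ = √(S³/(24(L−S))) = √(83.366³/(24·13.973)) = 41.565499
iter 1: u=1.002827  f(a)=+7.197e-01  f'(a)=-7.424e-01  a ← 41.565499 − (+7.197e-01/-7.424e-01) = 42.534844
iter 2: u=0.979973  f(a)=+2.594e-02  f'(a)=-6.898e-01  a ← 42.534844 − (+2.594e-02/-6.898e-01) = 42.572458
iter 3: u=0.979107  f(a)=+3.651e-05  f'(a)=-6.878e-01  a ← 42.572458 − (+3.651e-05/-6.878e-01) = 42.572511
iter 4: u=0.979106  f(a)=+7.253e-11  f'(a)=-6.878e-01  a ← 42.572511 − (+7.253e-11/-6.878e-01) = 42.572511
iter 5: u=0.979106  f(a)=+0.000e+00  f'(a)=-6.878e-01  a ← 42.572511 − (+0.000e+00/-6.878e-01) = 42.572511
converged: |Δa| < 1e-12 after 5 iterations
sag = a·(cosh(S/(2a)) − 1) = 42.572511·(cosh(0.979106) − 1) = 22.089216
T_max/T_min = cosh(S/(2a)) = 1.518861

a=42.573 sag=22.089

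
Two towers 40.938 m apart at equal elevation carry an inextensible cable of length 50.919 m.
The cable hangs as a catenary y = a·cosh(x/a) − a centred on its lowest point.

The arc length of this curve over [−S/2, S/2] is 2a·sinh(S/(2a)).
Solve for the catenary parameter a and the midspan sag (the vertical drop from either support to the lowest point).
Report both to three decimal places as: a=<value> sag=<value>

a=17.511 sag=13.389

seed: a₀ = √(S³/(24(L−S))) = √(40.938³/(24·9.981)) = 16.923777
iter 1: u=1.209482  f(a)=+7.560e-01  f'(a)=-1.361e+00  a ← 16.923777 − (+7.560e-01/-1.361e+00) = 17.479103
iter 2: u=1.171056  f(a)=+3.880e-02  f'(a)=-1.225e+00  a ← 17.479103 − (+3.880e-02/-1.225e+00) = 17.510784
iter 3: u=1.168937  f(a)=+1.145e-04  f'(a)=-1.218e+00  a ← 17.510784 − (+1.145e-04/-1.218e+00) = 17.510878
iter 4: u=1.168931  f(a)=+1.003e-09  f'(a)=-1.218e+00  a ← 17.510878 − (+1.003e-09/-1.218e+00) = 17.510878
iter 5: u=1.168931  f(a)=+0.000e+00  f'(a)=-1.218e+00  a ← 17.510878 − (+0.000e+00/-1.218e+00) = 17.510878
converged: |Δa| < 1e-12 after 5 iterations
sag = a·(cosh(S/(2a)) − 1) = 17.510878·(cosh(1.168931) − 1) = 13.389235
T_max/T_min = cosh(S/(2a)) = 1.764624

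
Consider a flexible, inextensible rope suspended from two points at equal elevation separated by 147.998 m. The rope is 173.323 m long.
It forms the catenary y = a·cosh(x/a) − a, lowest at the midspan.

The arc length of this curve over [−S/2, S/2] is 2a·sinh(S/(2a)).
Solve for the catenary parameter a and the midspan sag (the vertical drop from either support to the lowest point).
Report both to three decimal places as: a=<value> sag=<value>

seed: a₀ = √(S³/(24(L−S))) = √(147.998³/(24·25.325)) = 73.030357
iter 1: u=1.013264  f(a)=+1.332e+00  f'(a)=-7.674e-01  a ← 73.030357 − (+1.332e+00/-7.674e-01) = 74.766445
iter 2: u=0.989735  f(a)=+4.899e-02  f'(a)=-7.119e-01  a ← 74.766445 − (+4.899e-02/-7.119e-01) = 74.835256
iter 3: u=0.988825  f(a)=+7.183e-05  f'(a)=-7.098e-01  a ← 74.835256 − (+7.183e-05/-7.098e-01) = 74.835357
iter 4: u=0.988824  f(a)=+1.550e-10  f'(a)=-7.098e-01  a ← 74.835357 − (+1.550e-10/-7.098e-01) = 74.835357
iter 5: u=0.988824  f(a)=+2.842e-14  f'(a)=-7.098e-01  a ← 74.835357 − (+2.842e-14/-7.098e-01) = 74.835357
converged: |Δa| < 1e-12 after 5 iterations
sag = a·(cosh(S/(2a)) − 1) = 74.835357·(cosh(0.988824) − 1) = 39.665936
T_max/T_min = cosh(S/(2a)) = 1.530043

a=74.835 sag=39.666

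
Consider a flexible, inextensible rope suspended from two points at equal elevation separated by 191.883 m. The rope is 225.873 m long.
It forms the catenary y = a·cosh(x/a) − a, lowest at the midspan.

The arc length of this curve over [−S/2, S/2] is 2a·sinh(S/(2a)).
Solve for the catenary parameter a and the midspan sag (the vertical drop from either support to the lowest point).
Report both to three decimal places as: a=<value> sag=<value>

a=95.440 sag=52.423

seed: a₀ = √(S³/(24(L−S))) = √(191.883³/(24·33.990)) = 93.062250
iter 1: u=1.030939  f(a)=+1.853e+00  f'(a)=-8.111e-01  a ← 93.062250 − (+1.853e+00/-8.111e-01) = 95.346343
iter 2: u=1.006242  f(a)=+7.040e-02  f'(a)=-7.505e-01  a ← 95.346343 − (+7.040e-02/-7.505e-01) = 95.440143
iter 3: u=1.005253  f(a)=+1.106e-04  f'(a)=-7.482e-01  a ← 95.440143 − (+1.106e-04/-7.482e-01) = 95.440291
iter 4: u=1.005252  f(a)=+2.735e-10  f'(a)=-7.482e-01  a ← 95.440291 − (+2.735e-10/-7.482e-01) = 95.440291
iter 5: u=1.005252  f(a)=+0.000e+00  f'(a)=-7.482e-01  a ← 95.440291 − (+0.000e+00/-7.482e-01) = 95.440291
converged: |Δa| < 1e-12 after 5 iterations
sag = a·(cosh(S/(2a)) − 1) = 95.440291·(cosh(1.005252) − 1) = 52.422829
T_max/T_min = cosh(S/(2a)) = 1.549274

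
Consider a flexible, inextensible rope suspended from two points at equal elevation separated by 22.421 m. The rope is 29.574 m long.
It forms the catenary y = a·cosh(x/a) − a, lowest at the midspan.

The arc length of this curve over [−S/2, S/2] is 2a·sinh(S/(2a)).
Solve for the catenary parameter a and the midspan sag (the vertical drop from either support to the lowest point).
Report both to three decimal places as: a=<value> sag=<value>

seed: a₀ = √(S³/(24(L−S))) = √(22.421³/(24·7.153)) = 8.102756
iter 1: u=1.383542  f(a)=+7.167e-01  f'(a)=-2.127e+00  a ← 8.102756 − (+7.167e-01/-2.127e+00) = 8.439612
iter 2: u=1.328319  f(a)=+4.711e-02  f'(a)=-1.856e+00  a ← 8.439612 − (+4.711e-02/-1.856e+00) = 8.464995
iter 3: u=1.324336  f(a)=+2.353e-04  f'(a)=-1.838e+00  a ← 8.464995 − (+2.353e-04/-1.838e+00) = 8.465123
iter 4: u=1.324316  f(a)=+5.935e-09  f'(a)=-1.838e+00  a ← 8.465123 − (+5.935e-09/-1.838e+00) = 8.465123
iter 5: u=1.324316  f(a)=+0.000e+00  f'(a)=-1.838e+00  a ← 8.465123 − (+0.000e+00/-1.838e+00) = 8.465123
converged: |Δa| < 1e-12 after 5 iterations
sag = a·(cosh(S/(2a)) − 1) = 8.465123·(cosh(1.324316) − 1) = 8.573471
T_max/T_min = cosh(S/(2a)) = 2.012799

a=8.465 sag=8.573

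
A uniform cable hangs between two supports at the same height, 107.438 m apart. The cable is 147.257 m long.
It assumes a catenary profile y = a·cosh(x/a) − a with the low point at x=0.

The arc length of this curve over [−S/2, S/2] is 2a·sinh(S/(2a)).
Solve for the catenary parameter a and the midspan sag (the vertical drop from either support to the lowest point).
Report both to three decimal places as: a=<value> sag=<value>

a=37.877 sag=44.923

seed: a₀ = √(S³/(24(L−S))) = √(107.438³/(24·39.819)) = 36.023514
iter 1: u=1.491220  f(a)=+4.669e+00  f'(a)=-2.743e+00  a ← 36.023514 − (+4.669e+00/-2.743e+00) = 37.725707
iter 2: u=1.423936  f(a)=+3.513e-01  f'(a)=-2.344e+00  a ← 37.725707 − (+3.513e-01/-2.344e+00) = 37.875572
iter 3: u=1.418302  f(a)=+2.347e-03  f'(a)=-2.313e+00  a ← 37.875572 − (+2.347e-03/-2.313e+00) = 37.876586
iter 4: u=1.418264  f(a)=+1.063e-07  f'(a)=-2.313e+00  a ← 37.876586 − (+1.063e-07/-2.313e+00) = 37.876586
iter 5: u=1.418264  f(a)=+2.842e-14  f'(a)=-2.313e+00  a ← 37.876586 − (+2.842e-14/-2.313e+00) = 37.876586
converged: |Δa| < 1e-12 after 5 iterations
sag = a·(cosh(S/(2a)) − 1) = 37.876586·(cosh(1.418264) − 1) = 44.923123
T_max/T_min = cosh(S/(2a)) = 2.186039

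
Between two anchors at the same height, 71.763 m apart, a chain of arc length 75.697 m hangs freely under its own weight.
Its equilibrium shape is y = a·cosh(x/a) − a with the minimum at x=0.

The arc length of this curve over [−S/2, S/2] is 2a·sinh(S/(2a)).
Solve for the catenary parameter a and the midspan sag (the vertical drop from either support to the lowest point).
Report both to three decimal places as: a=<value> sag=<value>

a=63.073 sag=10.485

seed: a₀ = √(S³/(24(L−S))) = √(71.763³/(24·3.934)) = 62.564515
iter 1: u=0.573512  f(a)=+6.521e-02  f'(a)=-1.299e-01  a ← 62.564515 − (+6.521e-02/-1.299e-01) = 63.066323
iter 2: u=0.568949  f(a)=+7.928e-04  f'(a)=-1.268e-01  a ← 63.066323 − (+7.928e-04/-1.268e-01) = 63.072576
iter 3: u=0.568892  f(a)=+1.204e-07  f'(a)=-1.268e-01  a ← 63.072576 − (+1.204e-07/-1.268e-01) = 63.072577
iter 4: u=0.568892  f(a)=-1.421e-14  f'(a)=-1.268e-01  a ← 63.072577 − (-1.421e-14/-1.268e-01) = 63.072577
converged: |Δa| < 1e-12 after 4 iterations
sag = a·(cosh(S/(2a)) − 1) = 63.072577·(cosh(0.568892) − 1) = 10.484604
T_max/T_min = cosh(S/(2a)) = 1.166231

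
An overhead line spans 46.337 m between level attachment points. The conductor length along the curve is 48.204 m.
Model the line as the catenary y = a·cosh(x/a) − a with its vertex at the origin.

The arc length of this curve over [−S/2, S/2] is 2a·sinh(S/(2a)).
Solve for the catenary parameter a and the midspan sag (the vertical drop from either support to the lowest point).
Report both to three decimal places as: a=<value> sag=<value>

seed: a₀ = √(S³/(24(L−S))) = √(46.337³/(24·1.867)) = 47.120956
iter 1: u=0.491681  f(a)=+2.270e-02  f'(a)=-8.118e-02  a ← 47.120956 − (+2.270e-02/-8.118e-02) = 47.400570
iter 2: u=0.488781  f(a)=+2.036e-04  f'(a)=-7.972e-02  a ← 47.400570 − (+2.036e-04/-7.972e-02) = 47.403124
iter 3: u=0.488755  f(a)=+1.672e-08  f'(a)=-7.971e-02  a ← 47.403124 − (+1.672e-08/-7.971e-02) = 47.403124
iter 4: u=0.488755  f(a)=+1.421e-14  f'(a)=-7.971e-02  a ← 47.403124 − (+1.421e-14/-7.971e-02) = 47.403124
converged: |Δa| < 1e-12 after 4 iterations
sag = a·(cosh(S/(2a)) − 1) = 47.403124·(cosh(0.488755) − 1) = 5.775467
T_max/T_min = cosh(S/(2a)) = 1.121837

a=47.403 sag=5.775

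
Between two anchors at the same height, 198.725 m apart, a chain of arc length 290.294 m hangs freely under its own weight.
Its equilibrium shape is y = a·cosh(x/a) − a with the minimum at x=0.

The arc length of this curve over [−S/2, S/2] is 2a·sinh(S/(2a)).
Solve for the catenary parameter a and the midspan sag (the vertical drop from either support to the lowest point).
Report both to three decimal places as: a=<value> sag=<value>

a=63.517 sag=94.920

seed: a₀ = √(S³/(24(L−S))) = √(198.725³/(24·91.569)) = 59.758392
iter 1: u=1.662737  f(a)=+1.352e+01  f'(a)=-4.000e+00  a ← 59.758392 − (+1.352e+01/-4.000e+00) = 63.139406
iter 2: u=1.573700  f(a)=+1.233e+00  f'(a)=-3.301e+00  a ← 63.139406 − (+1.233e+00/-3.301e+00) = 63.512793
iter 3: u=1.564449  f(a)=+1.251e-02  f'(a)=-3.235e+00  a ← 63.512793 − (+1.251e-02/-3.235e+00) = 63.516660
iter 4: u=1.564353  f(a)=+1.317e-06  f'(a)=-3.234e+00  a ← 63.516660 − (+1.317e-06/-3.234e+00) = 63.516660
iter 5: u=1.564353  f(a)=-5.684e-14  f'(a)=-3.234e+00  a ← 63.516660 − (-5.684e-14/-3.234e+00) = 63.516660
converged: |Δa| < 1e-12 after 5 iterations
sag = a·(cosh(S/(2a)) − 1) = 63.516660·(cosh(1.564353) − 1) = 94.919503
T_max/T_min = cosh(S/(2a)) = 2.494403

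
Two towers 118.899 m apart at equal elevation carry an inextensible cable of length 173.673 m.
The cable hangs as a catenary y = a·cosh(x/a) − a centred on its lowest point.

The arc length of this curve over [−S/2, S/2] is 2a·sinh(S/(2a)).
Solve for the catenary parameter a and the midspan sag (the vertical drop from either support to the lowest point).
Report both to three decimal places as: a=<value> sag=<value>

seed: a₀ = √(S³/(24(L−S))) = √(118.899³/(24·54.774)) = 35.758102
iter 1: u=1.662546  f(a)=+8.088e+00  f'(a)=-3.998e+00  a ← 35.758102 − (+8.088e+00/-3.998e+00) = 37.780850
iter 2: u=1.573535  f(a)=+7.370e-01  f'(a)=-3.300e+00  a ← 37.780850 − (+7.370e-01/-3.300e+00) = 38.004181
iter 3: u=1.564288  f(a)=+7.475e-03  f'(a)=-3.233e+00  a ← 38.004181 − (+7.475e-03/-3.233e+00) = 38.006493
iter 4: u=1.564193  f(a)=+7.863e-07  f'(a)=-3.233e+00  a ← 38.006493 − (+7.863e-07/-3.233e+00) = 38.006493
iter 5: u=1.564193  f(a)=+0.000e+00  f'(a)=-3.233e+00  a ← 38.006493 − (+0.000e+00/-3.233e+00) = 38.006493
converged: |Δa| < 1e-12 after 5 iterations
sag = a·(cosh(S/(2a)) − 1) = 38.006493·(cosh(1.564193) − 1) = 56.783123
T_max/T_min = cosh(S/(2a)) = 2.494037

a=38.006 sag=56.783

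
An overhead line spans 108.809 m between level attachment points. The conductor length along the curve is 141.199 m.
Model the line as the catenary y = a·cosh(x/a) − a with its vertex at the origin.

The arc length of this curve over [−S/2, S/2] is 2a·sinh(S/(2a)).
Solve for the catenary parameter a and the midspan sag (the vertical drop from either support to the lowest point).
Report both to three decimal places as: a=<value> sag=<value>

a=42.414 sag=39.946

seed: a₀ = √(S³/(24(L−S))) = √(108.809³/(24·32.390)) = 40.708597
iter 1: u=1.336438  f(a)=+3.019e+00  f'(a)=-1.894e+00  a ← 40.708597 − (+3.019e+00/-1.894e+00) = 42.302161
iter 2: u=1.286093  f(a)=+1.863e-01  f'(a)=-1.667e+00  a ← 42.302161 − (+1.863e-01/-1.667e+00) = 42.413918
iter 3: u=1.282704  f(a)=+8.129e-04  f'(a)=-1.653e+00  a ← 42.413918 − (+8.129e-04/-1.653e+00) = 42.414410
iter 4: u=1.282689  f(a)=+1.562e-08  f'(a)=-1.652e+00  a ← 42.414410 − (+1.562e-08/-1.652e+00) = 42.414410
iter 5: u=1.282689  f(a)=+0.000e+00  f'(a)=-1.652e+00  a ← 42.414410 − (+0.000e+00/-1.652e+00) = 42.414410
converged: |Δa| < 1e-12 after 5 iterations
sag = a·(cosh(S/(2a)) − 1) = 42.414410·(cosh(1.282689) − 1) = 39.946209
T_max/T_min = cosh(S/(2a)) = 1.941807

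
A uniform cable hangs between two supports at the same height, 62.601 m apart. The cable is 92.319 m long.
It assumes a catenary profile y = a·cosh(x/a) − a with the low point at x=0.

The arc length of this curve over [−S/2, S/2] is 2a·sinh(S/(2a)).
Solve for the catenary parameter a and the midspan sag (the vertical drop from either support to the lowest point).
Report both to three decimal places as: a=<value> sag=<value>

a=19.745 sag=30.460

seed: a₀ = √(S³/(24(L−S))) = √(62.601³/(24·29.718)) = 18.546267
iter 1: u=1.687698  f(a)=+4.531e+00  f'(a)=-4.215e+00  a ← 18.546267 − (+4.531e+00/-4.215e+00) = 19.621117
iter 2: u=1.595246  f(a)=+4.238e-01  f'(a)=-3.461e+00  a ← 19.621117 − (+4.238e-01/-3.461e+00) = 19.743563
iter 3: u=1.585352  f(a)=+4.551e-03  f'(a)=-3.387e+00  a ← 19.743563 − (+4.551e-03/-3.387e+00) = 19.744907
iter 4: u=1.585244  f(a)=+5.373e-07  f'(a)=-3.386e+00  a ← 19.744907 − (+5.373e-07/-3.386e+00) = 19.744907
iter 5: u=1.585244  f(a)=+2.842e-14  f'(a)=-3.386e+00  a ← 19.744907 − (+2.842e-14/-3.386e+00) = 19.744907
converged: |Δa| < 1e-12 after 5 iterations
sag = a·(cosh(S/(2a)) − 1) = 19.744907·(cosh(1.585244) − 1) = 30.460280
T_max/T_min = cosh(S/(2a)) = 2.542690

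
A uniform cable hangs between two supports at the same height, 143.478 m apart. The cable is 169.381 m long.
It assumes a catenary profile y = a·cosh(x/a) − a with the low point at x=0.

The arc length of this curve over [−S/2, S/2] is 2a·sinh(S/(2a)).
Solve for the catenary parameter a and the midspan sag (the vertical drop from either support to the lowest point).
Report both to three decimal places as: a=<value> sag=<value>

seed: a₀ = √(S³/(24(L−S))) = √(143.478³/(24·25.903)) = 68.928260
iter 1: u=1.040778  f(a)=+1.440e+00  f'(a)=-8.362e-01  a ← 68.928260 − (+1.440e+00/-8.362e-01) = 70.649891
iter 2: u=1.015416  f(a)=+5.570e-02  f'(a)=-7.726e-01  a ← 70.649891 − (+5.570e-02/-7.726e-01) = 70.721985
iter 3: u=1.014380  f(a)=+9.082e-05  f'(a)=-7.701e-01  a ← 70.721985 − (+9.082e-05/-7.701e-01) = 70.722103
iter 4: u=1.014379  f(a)=+2.423e-10  f'(a)=-7.701e-01  a ← 70.722103 − (+2.423e-10/-7.701e-01) = 70.722103
iter 5: u=1.014379  f(a)=+2.842e-14  f'(a)=-7.701e-01  a ← 70.722103 − (+2.842e-14/-7.701e-01) = 70.722103
converged: |Δa| < 1e-12 after 5 iterations
sag = a·(cosh(S/(2a)) − 1) = 70.722103·(cosh(1.014379) − 1) = 39.614186
T_max/T_min = cosh(S/(2a)) = 1.560139

a=70.722 sag=39.614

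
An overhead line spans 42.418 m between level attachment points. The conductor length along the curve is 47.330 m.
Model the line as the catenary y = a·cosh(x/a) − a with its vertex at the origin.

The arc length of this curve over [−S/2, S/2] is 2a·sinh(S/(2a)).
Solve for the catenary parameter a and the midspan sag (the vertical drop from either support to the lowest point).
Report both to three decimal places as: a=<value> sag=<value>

a=25.875 sag=9.190

seed: a₀ = √(S³/(24(L−S))) = √(42.418³/(24·4.912)) = 25.444298
iter 1: u=0.833546  f(a)=+1.735e-01  f'(a)=-4.136e-01  a ← 25.444298 − (+1.735e-01/-4.136e-01) = 25.863770
iter 2: u=0.820027  f(a)=+4.383e-03  f'(a)=-3.929e-01  a ← 25.863770 − (+4.383e-03/-3.929e-01) = 25.874926
iter 3: u=0.819674  f(a)=+2.959e-06  f'(a)=-3.924e-01  a ← 25.874926 − (+2.959e-06/-3.924e-01) = 25.874933
iter 4: u=0.819674  f(a)=+1.357e-12  f'(a)=-3.924e-01  a ← 25.874933 − (+1.357e-12/-3.924e-01) = 25.874933
converged: |Δa| < 1e-12 after 4 iterations
sag = a·(cosh(S/(2a)) − 1) = 25.874933·(cosh(0.819674) − 1) = 9.189927
T_max/T_min = cosh(S/(2a)) = 1.355167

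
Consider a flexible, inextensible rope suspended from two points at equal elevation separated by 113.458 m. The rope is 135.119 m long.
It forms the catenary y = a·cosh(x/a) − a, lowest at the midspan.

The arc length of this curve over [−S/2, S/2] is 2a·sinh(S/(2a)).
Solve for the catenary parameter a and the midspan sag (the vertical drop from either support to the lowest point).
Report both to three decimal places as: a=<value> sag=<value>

seed: a₀ = √(S³/(24(L−S))) = √(113.458³/(24·21.661)) = 53.003898
iter 1: u=1.070280  f(a)=+1.275e+00  f'(a)=-9.149e-01  a ← 53.003898 − (+1.275e+00/-9.149e-01) = 54.397547
iter 2: u=1.042860  f(a)=+5.202e-02  f'(a)=-8.416e-01  a ← 54.397547 − (+5.202e-02/-8.416e-01) = 54.459354
iter 3: u=1.041676  f(a)=+9.474e-05  f'(a)=-8.385e-01  a ← 54.459354 − (+9.474e-05/-8.385e-01) = 54.459467
iter 4: u=1.041674  f(a)=+3.155e-10  f'(a)=-8.385e-01  a ← 54.459467 − (+3.155e-10/-8.385e-01) = 54.459467
iter 5: u=1.041674  f(a)=+0.000e+00  f'(a)=-8.385e-01  a ← 54.459467 − (+0.000e+00/-8.385e-01) = 54.459467
converged: |Δa| < 1e-12 after 5 iterations
sag = a·(cosh(S/(2a)) − 1) = 54.459467·(cosh(1.041674) − 1) = 32.316795
T_max/T_min = cosh(S/(2a)) = 1.593410

a=54.459 sag=32.317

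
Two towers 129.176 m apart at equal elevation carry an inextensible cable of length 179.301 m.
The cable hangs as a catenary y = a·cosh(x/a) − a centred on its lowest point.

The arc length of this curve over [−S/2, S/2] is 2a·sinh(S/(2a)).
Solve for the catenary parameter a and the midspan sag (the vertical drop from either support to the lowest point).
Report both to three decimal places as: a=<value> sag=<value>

seed: a₀ = √(S³/(24(L−S))) = √(129.176³/(24·50.125)) = 42.329188
iter 1: u=1.525850  f(a)=+6.169e+00  f'(a)=-2.968e+00  a ← 42.329188 − (+6.169e+00/-2.968e+00) = 44.408038
iter 2: u=1.454421  f(a)=+4.836e-01  f'(a)=-2.519e+00  a ← 44.408038 − (+4.836e-01/-2.519e+00) = 44.600014
iter 3: u=1.448161  f(a)=+3.530e-03  f'(a)=-2.482e+00  a ← 44.600014 − (+3.530e-03/-2.482e+00) = 44.601436
iter 4: u=1.448115  f(a)=+1.911e-07  f'(a)=-2.482e+00  a ← 44.601436 − (+1.911e-07/-2.482e+00) = 44.601437
iter 5: u=1.448115  f(a)=-5.684e-14  f'(a)=-2.482e+00  a ← 44.601437 − (-5.684e-14/-2.482e+00) = 44.601437
converged: |Δa| < 1e-12 after 5 iterations
sag = a·(cosh(S/(2a)) − 1) = 44.601437·(cosh(1.448115) − 1) = 55.530977
T_max/T_min = cosh(S/(2a)) = 2.245049

a=44.601 sag=55.531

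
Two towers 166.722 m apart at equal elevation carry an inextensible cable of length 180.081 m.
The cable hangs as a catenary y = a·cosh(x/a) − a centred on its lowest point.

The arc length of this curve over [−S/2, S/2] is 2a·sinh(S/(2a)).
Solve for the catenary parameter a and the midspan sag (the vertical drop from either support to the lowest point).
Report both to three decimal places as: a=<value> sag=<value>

a=121.645 sag=29.698

seed: a₀ = √(S³/(24(L−S))) = √(166.722³/(24·13.359)) = 120.225550
iter 1: u=0.693372  f(a)=+3.248e-01  f'(a)=-2.331e-01  a ← 120.225550 − (+3.248e-01/-2.331e-01) = 121.619050
iter 2: u=0.685427  f(a)=+5.734e-03  f'(a)=-2.249e-01  a ← 121.619050 − (+5.734e-03/-2.249e-01) = 121.644541
iter 3: u=0.685284  f(a)=+1.858e-06  f'(a)=-2.248e-01  a ← 121.644541 − (+1.858e-06/-2.248e-01) = 121.644550
iter 4: u=0.685283  f(a)=+1.990e-13  f'(a)=-2.248e-01  a ← 121.644550 − (+1.990e-13/-2.248e-01) = 121.644550
converged: |Δa| < 1e-12 after 4 iterations
sag = a·(cosh(S/(2a)) − 1) = 121.644550·(cosh(0.685283) − 1) = 29.698399
T_max/T_min = cosh(S/(2a)) = 1.244141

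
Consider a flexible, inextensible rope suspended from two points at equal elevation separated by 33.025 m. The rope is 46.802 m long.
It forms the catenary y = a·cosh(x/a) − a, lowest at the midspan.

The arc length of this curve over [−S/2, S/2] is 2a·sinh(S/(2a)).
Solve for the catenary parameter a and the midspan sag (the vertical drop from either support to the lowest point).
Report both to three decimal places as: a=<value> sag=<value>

a=11.036 sag=14.837

seed: a₀ = √(S³/(24(L−S))) = √(33.025³/(24·13.777)) = 10.437135
iter 1: u=1.582091  f(a)=+1.831e+00  f'(a)=-3.363e+00  a ← 10.437135 − (+1.831e+00/-3.363e+00) = 10.981525
iter 2: u=1.503662  f(a)=+1.530e-01  f'(a)=-2.822e+00  a ← 10.981525 − (+1.530e-01/-2.822e+00) = 11.035731
iter 3: u=1.496276  f(a)=+1.284e-03  f'(a)=-2.775e+00  a ← 11.035731 − (+1.284e-03/-2.775e+00) = 11.036194
iter 4: u=1.496213  f(a)=+9.203e-08  f'(a)=-2.775e+00  a ← 11.036194 − (+9.203e-08/-2.775e+00) = 11.036194
iter 5: u=1.496213  f(a)=+7.105e-15  f'(a)=-2.775e+00  a ← 11.036194 − (+7.105e-15/-2.775e+00) = 11.036194
converged: |Δa| < 1e-12 after 5 iterations
sag = a·(cosh(S/(2a)) − 1) = 11.036194·(cosh(1.496213) − 1) = 14.836656
T_max/T_min = cosh(S/(2a)) = 2.344364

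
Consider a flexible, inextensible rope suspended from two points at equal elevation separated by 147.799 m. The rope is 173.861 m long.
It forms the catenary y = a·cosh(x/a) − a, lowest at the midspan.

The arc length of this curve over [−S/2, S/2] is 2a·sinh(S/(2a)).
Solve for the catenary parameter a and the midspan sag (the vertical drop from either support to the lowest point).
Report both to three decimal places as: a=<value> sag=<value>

seed: a₀ = √(S³/(24(L−S))) = √(147.799³/(24·26.062)) = 71.845199
iter 1: u=1.028593  f(a)=+1.414e+00  f'(a)=-8.052e-01  a ← 71.845199 − (+1.414e+00/-8.052e-01) = 73.601153
iter 2: u=1.004054  f(a)=+5.350e-02  f'(a)=-7.453e-01  a ← 73.601153 − (+5.350e-02/-7.453e-01) = 73.672928
iter 3: u=1.003075  f(a)=+8.325e-05  f'(a)=-7.430e-01  a ← 73.672928 − (+8.325e-05/-7.430e-01) = 73.673040
iter 4: u=1.003074  f(a)=+2.023e-10  f'(a)=-7.430e-01  a ← 73.673040 − (+2.023e-10/-7.430e-01) = 73.673040
iter 5: u=1.003074  f(a)=-2.842e-14  f'(a)=-7.430e-01  a ← 73.673040 − (-2.842e-14/-7.430e-01) = 73.673040
converged: |Δa| < 1e-12 after 5 iterations
sag = a·(cosh(S/(2a)) − 1) = 73.673040·(cosh(1.003074) − 1) = 40.277075
T_max/T_min = cosh(S/(2a)) = 1.546700

a=73.673 sag=40.277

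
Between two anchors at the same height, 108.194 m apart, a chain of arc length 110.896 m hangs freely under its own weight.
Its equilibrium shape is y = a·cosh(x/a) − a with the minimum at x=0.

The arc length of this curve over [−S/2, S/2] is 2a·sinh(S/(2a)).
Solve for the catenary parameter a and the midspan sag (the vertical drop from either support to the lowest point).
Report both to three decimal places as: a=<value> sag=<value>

seed: a₀ = √(S³/(24(L−S))) = √(108.194³/(24·2.702)) = 139.751498
iter 1: u=0.387094  f(a)=+2.032e-02  f'(a)=-3.925e-02  a ← 139.751498 − (+2.032e-02/-3.925e-02) = 140.269089
iter 2: u=0.385666  f(a)=+1.134e-04  f'(a)=-3.881e-02  a ← 140.269089 − (+1.134e-04/-3.881e-02) = 140.272011
iter 3: u=0.385658  f(a)=+3.579e-09  f'(a)=-3.881e-02  a ← 140.272011 − (+3.579e-09/-3.881e-02) = 140.272011
iter 4: u=0.385658  f(a)=+0.000e+00  f'(a)=-3.881e-02  a ← 140.272011 − (+0.000e+00/-3.881e-02) = 140.272011
converged: |Δa| < 1e-12 after 4 iterations
sag = a·(cosh(S/(2a)) − 1) = 140.272011·(cosh(0.385658) − 1) = 10.561400
T_max/T_min = cosh(S/(2a)) = 1.075292

a=140.272 sag=10.561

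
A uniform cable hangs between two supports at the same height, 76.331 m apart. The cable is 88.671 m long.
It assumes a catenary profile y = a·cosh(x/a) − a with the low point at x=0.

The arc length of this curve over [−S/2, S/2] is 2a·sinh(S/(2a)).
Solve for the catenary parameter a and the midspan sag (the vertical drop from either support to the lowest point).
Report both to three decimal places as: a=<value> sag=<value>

seed: a₀ = √(S³/(24(L−S))) = √(76.331³/(24·12.340)) = 38.751474
iter 1: u=0.984879  f(a)=+6.125e-01  f'(a)=-7.008e-01  a ← 38.751474 − (+6.125e-01/-7.008e-01) = 39.625420
iter 2: u=0.963157  f(a)=+2.133e-02  f'(a)=-6.528e-01  a ← 39.625420 − (+2.133e-02/-6.528e-01) = 39.658099
iter 3: u=0.962363  f(a)=+2.795e-05  f'(a)=-6.511e-01  a ← 39.658099 − (+2.795e-05/-6.511e-01) = 39.658142
iter 4: u=0.962362  f(a)=+4.810e-11  f'(a)=-6.511e-01  a ← 39.658142 − (+4.810e-11/-6.511e-01) = 39.658142
iter 5: u=0.962362  f(a)=+0.000e+00  f'(a)=-6.511e-01  a ← 39.658142 − (+0.000e+00/-6.511e-01) = 39.658142
converged: |Δa| < 1e-12 after 5 iterations
sag = a·(cosh(S/(2a)) − 1) = 39.658142·(cosh(0.962362) − 1) = 19.826350
T_max/T_min = cosh(S/(2a)) = 1.499931

a=39.658 sag=19.826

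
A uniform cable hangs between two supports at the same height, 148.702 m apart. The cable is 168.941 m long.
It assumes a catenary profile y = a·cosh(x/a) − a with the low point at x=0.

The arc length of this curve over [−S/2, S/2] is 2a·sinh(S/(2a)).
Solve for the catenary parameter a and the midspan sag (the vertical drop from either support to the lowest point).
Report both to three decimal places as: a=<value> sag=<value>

a=83.906 sag=35.155

seed: a₀ = √(S³/(24(L−S))) = √(148.702³/(24·20.239)) = 82.276360
iter 1: u=0.903674  f(a)=+8.426e-01  f'(a)=-5.333e-01  a ← 82.276360 − (+8.426e-01/-5.333e-01) = 83.856278
iter 2: u=0.886648  f(a)=+2.488e-02  f'(a)=-5.023e-01  a ← 83.856278 − (+2.488e-02/-5.023e-01) = 83.905822
iter 3: u=0.886124  f(a)=+2.316e-05  f'(a)=-5.013e-01  a ← 83.905822 − (+2.316e-05/-5.013e-01) = 83.905868
iter 4: u=0.886124  f(a)=+2.012e-11  f'(a)=-5.013e-01  a ← 83.905868 − (+2.012e-11/-5.013e-01) = 83.905868
converged: |Δa| < 1e-12 after 4 iterations
sag = a·(cosh(S/(2a)) − 1) = 83.905868·(cosh(0.886124) − 1) = 35.154873
T_max/T_min = cosh(S/(2a)) = 1.418980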